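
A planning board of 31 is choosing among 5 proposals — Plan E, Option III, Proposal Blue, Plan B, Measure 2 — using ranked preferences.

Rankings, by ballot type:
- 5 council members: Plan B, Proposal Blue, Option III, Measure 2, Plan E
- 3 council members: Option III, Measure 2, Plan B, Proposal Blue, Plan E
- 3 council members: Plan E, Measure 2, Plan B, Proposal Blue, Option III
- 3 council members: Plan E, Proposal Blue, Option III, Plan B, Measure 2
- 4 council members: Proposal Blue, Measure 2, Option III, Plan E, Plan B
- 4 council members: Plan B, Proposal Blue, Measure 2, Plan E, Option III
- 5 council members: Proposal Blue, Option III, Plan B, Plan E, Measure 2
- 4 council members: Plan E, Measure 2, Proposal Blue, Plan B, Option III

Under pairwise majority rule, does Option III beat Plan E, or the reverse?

Ballots ranking Option III above Plan E: 5 + 3 + 4 + 5 = 17.
Ballots ranking Plan E above Option III: 31 − 17 = 14.
Option III wins the head-to-head 17–14.

Option III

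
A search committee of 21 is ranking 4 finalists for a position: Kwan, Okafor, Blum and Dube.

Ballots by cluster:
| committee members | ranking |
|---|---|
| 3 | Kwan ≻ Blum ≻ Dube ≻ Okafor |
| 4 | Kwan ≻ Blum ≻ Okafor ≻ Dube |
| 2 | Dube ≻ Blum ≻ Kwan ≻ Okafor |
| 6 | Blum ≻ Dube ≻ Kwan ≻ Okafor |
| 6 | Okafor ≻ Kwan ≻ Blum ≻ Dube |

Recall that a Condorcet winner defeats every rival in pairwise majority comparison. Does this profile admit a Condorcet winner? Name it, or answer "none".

Head-to-head results (21 committee members):
Kwan–Okafor: Kwan 15–6.
Kwan vs Blum: Kwan, 13–8.
Kwan–Dube: Kwan 13–8.
Okafor vs Blum: Blum, 15–6.
Okafor vs Dube: Dube, 11–10.
Blum–Dube: Blum 19–2.
Kwan defeats every rival head-to-head and is the Condorcet winner.

Kwan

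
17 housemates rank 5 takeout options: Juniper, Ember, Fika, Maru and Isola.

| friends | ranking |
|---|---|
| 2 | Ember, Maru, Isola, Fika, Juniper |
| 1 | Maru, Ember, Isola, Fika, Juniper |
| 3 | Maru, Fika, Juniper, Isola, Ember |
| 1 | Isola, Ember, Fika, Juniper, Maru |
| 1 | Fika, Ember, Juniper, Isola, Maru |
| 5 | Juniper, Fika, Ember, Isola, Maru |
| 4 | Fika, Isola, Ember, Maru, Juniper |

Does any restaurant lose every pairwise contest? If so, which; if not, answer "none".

none

Head-to-head results (17 friends):
Juniper vs Ember: Ember wins 9–8.
Juniper–Fika: Fika 12–5.
Juniper–Maru: Maru 10–7.
Juniper vs Isola: Juniper wins 9–8.
Ember vs Fika: Fika, 13–4.
Ember vs Maru: Ember wins 13–4.
Ember vs Isola: Ember preferred on 2+1+1+5 = 9 ballots; Ember wins 9–8.
Fika vs Maru: Fika wins 11–6.
Fika vs Isola: Fika wins 13–4.
Maru vs Isola: 2+1+3 = 6 for Maru, 11 for Isola — Isola by 11–6.
Each restaurant has at least one pairwise win (Juniper beats Isola; Ember beats Juniper; Fika beats Juniper; Maru beats Juniper; Isola beats Maru) — no Condorcet loser.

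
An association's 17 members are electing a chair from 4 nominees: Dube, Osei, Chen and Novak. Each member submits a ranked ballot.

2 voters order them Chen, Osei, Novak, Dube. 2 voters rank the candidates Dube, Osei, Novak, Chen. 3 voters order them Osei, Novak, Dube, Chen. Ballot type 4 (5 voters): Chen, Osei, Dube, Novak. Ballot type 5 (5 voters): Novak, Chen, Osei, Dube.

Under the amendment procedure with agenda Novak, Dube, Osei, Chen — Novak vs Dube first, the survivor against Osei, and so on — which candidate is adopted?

Round 1: Novak vs Dube — 10–7, Novak advances.
Round 2: Novak vs Osei — 5–12, Osei advances.
Round 3: Osei vs Chen — 5–12, Chen advances.
Chen survives the agenda.

Chen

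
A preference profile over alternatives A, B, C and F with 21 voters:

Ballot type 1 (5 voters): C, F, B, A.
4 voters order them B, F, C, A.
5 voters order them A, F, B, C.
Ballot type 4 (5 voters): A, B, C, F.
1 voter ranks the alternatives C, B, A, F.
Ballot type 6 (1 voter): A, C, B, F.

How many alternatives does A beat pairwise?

A against each rival (21 voters):
A vs B: 11 to 10, A.
A vs C: A wins 11–10.
A vs F: A, 12–9.
A beats B, C, F — 3 pairwise wins.

3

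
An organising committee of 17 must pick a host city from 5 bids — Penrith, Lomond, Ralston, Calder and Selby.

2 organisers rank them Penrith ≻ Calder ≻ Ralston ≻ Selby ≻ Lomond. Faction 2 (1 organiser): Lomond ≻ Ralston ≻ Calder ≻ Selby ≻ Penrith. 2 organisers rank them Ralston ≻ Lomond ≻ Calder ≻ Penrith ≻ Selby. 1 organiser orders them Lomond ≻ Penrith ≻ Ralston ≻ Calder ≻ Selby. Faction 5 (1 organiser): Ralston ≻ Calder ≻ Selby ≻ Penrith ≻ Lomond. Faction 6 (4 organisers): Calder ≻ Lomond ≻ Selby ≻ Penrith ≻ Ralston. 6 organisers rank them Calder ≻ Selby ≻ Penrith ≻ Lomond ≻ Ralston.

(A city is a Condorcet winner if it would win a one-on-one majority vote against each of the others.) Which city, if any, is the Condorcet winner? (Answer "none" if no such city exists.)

Calder

Pairwise majorities:
Penrith–Lomond: Penrith 9–8.
Penrith vs Ralston: Penrith wins 13–4.
Penrith vs Calder: Calder wins 14–3.
Penrith vs Selby: Selby wins 12–5.
Lomond–Ralston: Lomond 12–5.
Lomond–Calder: Calder 13–4.
Lomond vs Selby: Selby, 9–8.
Ralston–Calder: Calder 12–5.
Ralston vs Selby: Selby, 10–7.
Calder vs Selby: Calder, 17–0.
Calder defeats every rival head-to-head and is the Condorcet winner.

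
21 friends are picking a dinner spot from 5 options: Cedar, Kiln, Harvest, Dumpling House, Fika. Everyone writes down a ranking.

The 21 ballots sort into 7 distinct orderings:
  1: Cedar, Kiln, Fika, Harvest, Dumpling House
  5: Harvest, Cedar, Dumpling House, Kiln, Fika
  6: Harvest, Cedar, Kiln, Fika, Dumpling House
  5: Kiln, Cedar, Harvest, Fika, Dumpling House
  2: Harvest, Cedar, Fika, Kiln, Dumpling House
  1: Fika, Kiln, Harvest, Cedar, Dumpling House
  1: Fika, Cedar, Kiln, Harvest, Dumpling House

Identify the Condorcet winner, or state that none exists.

Head-to-head results (21 friends):
Cedar vs Kiln: 1+5+6+2+1 = 15 for Cedar, 6 for Kiln — Cedar by 15–6.
Cedar vs Harvest: Cedar preferred on 1+5+1 = 7 ballots; Harvest wins 14–7.
Cedar vs Dumpling House: Cedar preferred on 21 ballots; Cedar wins 21–0.
Cedar vs Fika: Cedar is ranked higher on 1+5+6+5+2 = 19 ballots, Fika on 2. Cedar wins 19–2.
Kiln vs Harvest: 8 to 13, Harvest.
Kiln vs Dumpling House: 1+6+5+2+1+1 = 16 for Kiln, 5 for Dumpling House — Kiln by 16–5.
Kiln vs Fika: Kiln preferred on 1+5+6+5 = 17 ballots; Kiln wins 17–4.
Harvest vs Dumpling House: 21 to 0, Harvest.
Harvest vs Fika: Harvest is ranked higher on 5+6+5+2 = 18 ballots, Fika on 3. Harvest wins 18–3.
Dumpling House vs Fika: 5 to 16, Fika.
Only Harvest has no losses; Harvest is the Condorcet winner.

Harvest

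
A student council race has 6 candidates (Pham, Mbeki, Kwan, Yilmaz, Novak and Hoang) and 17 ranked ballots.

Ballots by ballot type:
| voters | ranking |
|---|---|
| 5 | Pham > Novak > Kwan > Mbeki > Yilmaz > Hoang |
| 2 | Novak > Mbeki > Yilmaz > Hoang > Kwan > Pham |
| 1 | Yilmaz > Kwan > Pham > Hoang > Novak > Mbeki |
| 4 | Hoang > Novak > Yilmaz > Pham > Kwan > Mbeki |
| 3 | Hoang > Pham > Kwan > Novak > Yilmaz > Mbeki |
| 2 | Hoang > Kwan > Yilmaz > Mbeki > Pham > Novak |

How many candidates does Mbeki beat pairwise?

Mbeki against each rival (17 voters):
Mbeki vs Pham: Pham, 13–4.
Mbeki vs Kwan: 2 for Mbeki, 15 for Kwan — Kwan by 15–2.
Mbeki vs Yilmaz: 7 to 10, Yilmaz.
Mbeki vs Novak: 2 to 15, Novak.
Mbeki vs Hoang: Hoang wins 10–7.
Mbeki beats no one; loses to Pham, Kwan, Yilmaz, Novak, Hoang — 0 pairwise wins.

0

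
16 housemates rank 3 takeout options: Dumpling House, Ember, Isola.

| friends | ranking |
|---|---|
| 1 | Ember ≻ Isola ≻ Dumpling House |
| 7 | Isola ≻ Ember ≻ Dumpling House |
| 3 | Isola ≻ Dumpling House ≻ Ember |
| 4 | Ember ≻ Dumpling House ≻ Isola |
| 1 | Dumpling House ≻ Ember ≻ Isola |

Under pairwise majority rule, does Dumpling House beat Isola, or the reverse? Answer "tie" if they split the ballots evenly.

Ballots ranking Dumpling House above Isola: 4 + 1 = 5.
Ballots ranking Isola above Dumpling House: 16 − 5 = 11.
Isola wins the head-to-head 11–5.

Isola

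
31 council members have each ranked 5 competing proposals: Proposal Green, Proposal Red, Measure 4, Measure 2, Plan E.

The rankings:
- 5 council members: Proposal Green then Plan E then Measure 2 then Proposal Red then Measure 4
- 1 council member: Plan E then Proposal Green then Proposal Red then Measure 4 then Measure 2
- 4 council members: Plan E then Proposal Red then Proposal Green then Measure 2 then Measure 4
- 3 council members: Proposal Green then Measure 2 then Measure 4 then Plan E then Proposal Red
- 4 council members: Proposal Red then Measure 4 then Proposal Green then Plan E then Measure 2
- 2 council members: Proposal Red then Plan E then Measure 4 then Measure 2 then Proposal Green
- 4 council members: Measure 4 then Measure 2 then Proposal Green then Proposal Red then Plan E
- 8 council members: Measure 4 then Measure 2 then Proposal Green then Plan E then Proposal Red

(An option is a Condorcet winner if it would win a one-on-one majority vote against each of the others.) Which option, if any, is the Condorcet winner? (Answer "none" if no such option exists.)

Pairwise majorities:
Proposal Green vs Proposal Red: Proposal Green is ranked higher on 5+1+3+4+8 = 21 ballots, Proposal Red on 10. Proposal Green wins 21–10.
Proposal Green vs Measure 4: Measure 4 wins 18–13.
Proposal Green vs Measure 2: Proposal Green, 17–14.
Proposal Green vs Plan E: 5+3+4+4+8 = 24 for Proposal Green, 7 for Plan E — Proposal Green by 24–7.
Proposal Red vs Measure 4: Proposal Red wins 16–15.
Proposal Red vs Measure 2: Proposal Red preferred on 1+4+4+2 = 11 ballots; Measure 2 wins 20–11.
Proposal Red vs Plan E: Plan E wins 21–10.
Measure 4 vs Measure 2: Measure 4 preferred on 1+4+2+4+8 = 19 ballots; Measure 4 wins 19–12.
Measure 4 vs Plan E: 3+4+4+8 = 19 for Measure 4, 12 for Plan E — Measure 4 by 19–12.
Measure 2 vs Plan E: Measure 2 preferred on 3+4+8 = 15 ballots; Plan E wins 16–15.
No option is unbeaten: Proposal Green loses to Measure 4; Proposal Red loses to Proposal Green; Measure 4 loses to Proposal Red; Measure 2 loses to Proposal Green; Plan E loses to Proposal Green. In particular Proposal Green > Proposal Red > Measure 4 > Proposal Green is a majority cycle — no Condorcet winner exists.

none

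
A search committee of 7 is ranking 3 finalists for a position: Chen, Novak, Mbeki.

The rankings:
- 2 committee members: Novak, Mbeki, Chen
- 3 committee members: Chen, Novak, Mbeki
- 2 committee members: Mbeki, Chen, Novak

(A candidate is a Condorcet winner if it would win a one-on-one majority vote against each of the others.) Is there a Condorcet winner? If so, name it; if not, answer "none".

none

Head-to-head results (7 committee members):
Chen vs Novak: Chen wins 5–2.
Chen vs Mbeki: Mbeki wins 4–3.
Novak vs Mbeki: Novak, 5–2.
Each candidate drops at least one matchup (Chen loses to Mbeki; Novak loses to Chen; Mbeki loses to Novak); the cycle Chen → Novak → Mbeki → Chen rules out a Condorcet winner.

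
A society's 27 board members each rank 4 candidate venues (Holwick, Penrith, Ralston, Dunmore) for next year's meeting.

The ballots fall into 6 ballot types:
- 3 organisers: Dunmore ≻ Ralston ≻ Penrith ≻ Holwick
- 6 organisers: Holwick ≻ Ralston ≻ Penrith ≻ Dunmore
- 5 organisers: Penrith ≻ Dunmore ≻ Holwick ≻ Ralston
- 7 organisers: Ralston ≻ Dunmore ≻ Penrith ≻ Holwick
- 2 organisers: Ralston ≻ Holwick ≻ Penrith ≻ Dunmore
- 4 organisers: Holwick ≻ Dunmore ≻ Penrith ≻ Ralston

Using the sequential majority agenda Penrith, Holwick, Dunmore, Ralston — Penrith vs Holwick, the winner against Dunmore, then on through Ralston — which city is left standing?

Round 1: Penrith vs Holwick — 15–12, Penrith advances.
Round 2: Penrith vs Dunmore — 13–14, Dunmore advances.
Round 3: Dunmore vs Ralston — 12–15, Ralston advances.
Ralston survives the agenda.

Ralston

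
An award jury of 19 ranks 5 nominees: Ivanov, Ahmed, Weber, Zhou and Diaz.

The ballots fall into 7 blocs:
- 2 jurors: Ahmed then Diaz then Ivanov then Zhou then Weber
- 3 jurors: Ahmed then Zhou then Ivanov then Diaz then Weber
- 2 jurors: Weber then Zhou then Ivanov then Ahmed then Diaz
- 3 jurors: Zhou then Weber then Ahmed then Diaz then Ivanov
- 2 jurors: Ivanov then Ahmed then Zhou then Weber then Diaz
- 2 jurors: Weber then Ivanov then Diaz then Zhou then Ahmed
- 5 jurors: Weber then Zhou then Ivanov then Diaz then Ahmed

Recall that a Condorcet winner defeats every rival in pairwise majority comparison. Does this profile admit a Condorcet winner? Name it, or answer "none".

Pairwise majorities:
Ivanov vs Ahmed: Ivanov is ranked higher on 2+2+2+5 = 11 ballots, Ahmed on 8. Ivanov wins 11–8.
Ivanov vs Weber: Ivanov preferred on 2+3+2 = 7 ballots; Weber wins 12–7.
Ivanov vs Zhou: Ivanov is ranked higher on 2+2+2 = 6 ballots, Zhou on 13. Zhou wins 13–6.
Ivanov vs Diaz: Ivanov is ranked higher on 3+2+2+2+5 = 14 ballots, Diaz on 5. Ivanov wins 14–5.
Ahmed vs Weber: Ahmed preferred on 2+3+2 = 7 ballots; Weber wins 12–7.
Ahmed vs Zhou: Ahmed is ranked higher on 2+3+2 = 7 ballots, Zhou on 12. Zhou wins 12–7.
Ahmed vs Diaz: 2+3+2+3+2 = 12 for Ahmed, 7 for Diaz — Ahmed by 12–7.
Weber vs Zhou: Weber is ranked higher on 2+2+5 = 9 ballots, Zhou on 10. Zhou wins 10–9.
Weber vs Diaz: Weber is ranked higher on 2+3+2+2+5 = 14 ballots, Diaz on 5. Weber wins 14–5.
Zhou vs Diaz: Zhou is ranked higher on 3+2+3+2+5 = 15 ballots, Diaz on 4. Zhou wins 15–4.
Zhou beats each of Ivanov, Ahmed, Weber, Diaz — Zhou is the Condorcet winner.

Zhou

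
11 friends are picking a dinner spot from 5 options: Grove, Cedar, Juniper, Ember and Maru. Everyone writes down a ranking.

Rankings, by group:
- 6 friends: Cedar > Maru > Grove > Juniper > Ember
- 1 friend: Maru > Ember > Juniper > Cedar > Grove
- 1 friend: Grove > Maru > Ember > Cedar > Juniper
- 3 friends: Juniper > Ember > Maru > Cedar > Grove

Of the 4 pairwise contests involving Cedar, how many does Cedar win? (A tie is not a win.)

Cedar against each rival (11 friends):
Cedar vs Grove: Cedar is ranked higher on 6+1+3 = 10 ballots, Grove on 1. Cedar wins 10–1.
Cedar–Juniper: Cedar 7–4.
Cedar vs Ember: Cedar is ranked higher on 6 ballots, Ember on 5. Cedar wins 6–5.
Cedar–Maru: Cedar 6–5.
Cedar beats Grove, Juniper, Ember, Maru — 4 pairwise wins.

4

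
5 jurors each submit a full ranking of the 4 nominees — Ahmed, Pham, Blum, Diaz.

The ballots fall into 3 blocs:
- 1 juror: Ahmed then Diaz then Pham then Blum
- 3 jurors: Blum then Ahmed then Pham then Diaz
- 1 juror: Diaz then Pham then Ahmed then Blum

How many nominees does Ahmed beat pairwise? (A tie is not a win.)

2

Ahmed against each rival (5 jurors):
Ahmed–Pham: Ahmed 4–1.
Ahmed vs Blum: Blum wins 3–2.
Ahmed vs Diaz: 4 to 1, Ahmed.
Ahmed beats Pham, Diaz; loses to Blum — 2 pairwise wins.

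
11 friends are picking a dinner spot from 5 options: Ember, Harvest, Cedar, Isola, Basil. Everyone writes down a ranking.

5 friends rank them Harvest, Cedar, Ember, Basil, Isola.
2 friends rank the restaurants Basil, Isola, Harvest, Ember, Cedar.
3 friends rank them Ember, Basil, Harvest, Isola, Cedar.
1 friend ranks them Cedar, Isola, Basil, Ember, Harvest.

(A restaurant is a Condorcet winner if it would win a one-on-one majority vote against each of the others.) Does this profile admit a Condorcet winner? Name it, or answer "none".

none

Check each pair by majority over 11 ballots:
Ember vs Harvest: Harvest, 7–4.
Ember vs Cedar: Cedar wins 6–5.
Ember–Isola: Ember 8–3.
Ember vs Basil: Ember, 8–3.
Harvest vs Cedar: Harvest wins 10–1.
Harvest vs Isola: Harvest, 8–3.
Harvest–Basil: Basil 6–5.
Cedar vs Isola: Cedar, 6–5.
Cedar vs Basil: Cedar wins 6–5.
Isola–Basil: Basil 10–1.
Each restaurant drops at least one matchup (Ember loses to Harvest; Harvest loses to Basil; Cedar loses to Harvest; Isola loses to Ember; Basil loses to Ember); the cycle Ember → Basil → Harvest → Ember rules out a Condorcet winner.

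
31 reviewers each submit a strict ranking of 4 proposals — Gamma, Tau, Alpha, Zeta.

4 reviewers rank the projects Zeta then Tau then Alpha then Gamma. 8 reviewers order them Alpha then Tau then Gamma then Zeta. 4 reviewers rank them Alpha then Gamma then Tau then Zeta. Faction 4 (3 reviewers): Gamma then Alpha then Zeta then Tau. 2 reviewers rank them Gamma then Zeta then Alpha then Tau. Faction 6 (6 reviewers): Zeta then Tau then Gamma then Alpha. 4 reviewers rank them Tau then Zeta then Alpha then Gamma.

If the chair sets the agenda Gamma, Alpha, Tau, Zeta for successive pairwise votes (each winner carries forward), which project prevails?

Zeta

Round 1: Gamma vs Alpha — 11–20, Alpha advances.
Round 2: Alpha vs Tau — 17–14, Alpha advances.
Round 3: Alpha vs Zeta — 15–16, Zeta advances.
Zeta survives the agenda.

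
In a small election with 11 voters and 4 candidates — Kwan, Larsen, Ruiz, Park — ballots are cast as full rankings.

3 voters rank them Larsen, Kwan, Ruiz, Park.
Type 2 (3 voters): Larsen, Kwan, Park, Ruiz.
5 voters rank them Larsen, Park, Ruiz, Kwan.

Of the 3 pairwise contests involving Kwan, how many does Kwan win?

Kwan against each rival (11 voters):
Kwan vs Larsen: Larsen, 11–0.
Kwan vs Ruiz: Kwan is ranked higher on 3+3 = 6 ballots, Ruiz on 5. Kwan wins 6–5.
Kwan vs Park: Kwan wins 6–5.
Kwan beats Ruiz, Park; loses to Larsen — 2 pairwise wins.

2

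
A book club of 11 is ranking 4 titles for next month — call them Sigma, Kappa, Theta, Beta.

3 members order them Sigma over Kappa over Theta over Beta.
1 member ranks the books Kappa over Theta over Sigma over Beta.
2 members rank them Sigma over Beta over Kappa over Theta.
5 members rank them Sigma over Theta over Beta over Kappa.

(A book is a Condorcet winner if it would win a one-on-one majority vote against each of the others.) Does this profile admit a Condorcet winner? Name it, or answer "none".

Check each pair by majority over 11 ballots:
Sigma vs Kappa: 3+2+5 = 10 for Sigma, 1 for Kappa — Sigma by 10–1.
Sigma vs Theta: 10 to 1, Sigma.
Sigma vs Beta: Sigma preferred on 3+1+2+5 = 11 ballots; Sigma wins 11–0.
Kappa vs Theta: Kappa is ranked higher on 3+1+2 = 6 ballots, Theta on 5. Kappa wins 6–5.
Kappa vs Beta: Kappa preferred on 3+1 = 4 ballots; Beta wins 7–4.
Theta vs Beta: 3+1+5 = 9 for Theta, 2 for Beta — Theta by 9–2.
Sigma defeats every rival head-to-head and is the Condorcet winner.

Sigma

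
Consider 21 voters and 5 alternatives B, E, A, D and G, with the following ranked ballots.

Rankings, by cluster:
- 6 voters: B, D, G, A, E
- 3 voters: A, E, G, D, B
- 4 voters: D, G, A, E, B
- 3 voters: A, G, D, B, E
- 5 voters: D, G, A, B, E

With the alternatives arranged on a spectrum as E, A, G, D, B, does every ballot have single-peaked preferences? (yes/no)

yes

Axis positions: E=1, A=2, G=3, D=4, B=5.
Cluster 1 (peak B at position 5): ranking walks positions 5-4-3-2-1, expanding outward from the peak — single-peaked.
Cluster 2 (peak A at position 2): ranking walks positions 2-1-3-4-5, expanding outward from the peak — single-peaked.
Cluster 3 (peak D at position 4): ranking walks positions 4-3-2-1-5, expanding outward from the peak — single-peaked.
Cluster 4 (peak A at position 2): ranking walks positions 2-3-4-5-1, expanding outward from the peak — single-peaked.
Cluster 5 (peak D at position 4): ranking walks positions 4-3-2-5-1, expanding outward from the peak — single-peaked.
Every ranking is single-peaked on this axis.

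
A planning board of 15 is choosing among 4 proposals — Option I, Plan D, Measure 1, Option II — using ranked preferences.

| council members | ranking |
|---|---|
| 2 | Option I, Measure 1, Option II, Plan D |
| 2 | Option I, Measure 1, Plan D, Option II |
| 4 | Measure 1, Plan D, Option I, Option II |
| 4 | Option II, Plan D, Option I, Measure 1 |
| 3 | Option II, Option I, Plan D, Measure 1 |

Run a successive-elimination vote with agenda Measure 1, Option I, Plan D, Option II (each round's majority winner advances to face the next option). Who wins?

Option II

Round 1: Measure 1 vs Option I — 4–11, Option I advances.
Round 2: Option I vs Plan D — 7–8, Plan D advances.
Round 3: Plan D vs Option II — 6–9, Option II advances.
The agenda winner is Option II.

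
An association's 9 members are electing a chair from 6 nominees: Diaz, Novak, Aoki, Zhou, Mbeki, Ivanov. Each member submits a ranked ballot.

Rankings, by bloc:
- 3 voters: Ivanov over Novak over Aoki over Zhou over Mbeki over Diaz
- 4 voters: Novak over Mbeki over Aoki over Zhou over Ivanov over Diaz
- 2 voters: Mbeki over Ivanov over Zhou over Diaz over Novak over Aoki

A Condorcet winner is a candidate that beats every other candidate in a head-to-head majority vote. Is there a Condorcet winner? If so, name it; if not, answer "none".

none

Check each pair by majority over 9 ballots:
Diaz vs Novak: Novak wins 7–2.
Diaz vs Aoki: Aoki, 7–2.
Diaz vs Zhou: Zhou, 9–0.
Diaz vs Mbeki: Mbeki, 9–0.
Diaz vs Ivanov: Ivanov wins 9–0.
Novak vs Aoki: Novak, 9–0.
Novak vs Zhou: Novak, 7–2.
Novak vs Mbeki: Novak wins 7–2.
Novak–Ivanov: Ivanov 5–4.
Aoki vs Zhou: Aoki, 7–2.
Aoki vs Mbeki: Mbeki wins 6–3.
Aoki–Ivanov: Ivanov 5–4.
Zhou–Mbeki: Mbeki 6–3.
Zhou vs Ivanov: Ivanov wins 5–4.
Mbeki vs Ivanov: Mbeki, 6–3.
Every candidate loses at least once (Diaz loses to Novak; Novak loses to Ivanov; Aoki loses to Novak; Zhou loses to Novak; Mbeki loses to Novak; Ivanov loses to Mbeki). The majority relation contains the cycle Novak → Mbeki → Ivanov → Novak, so there is no Condorcet winner.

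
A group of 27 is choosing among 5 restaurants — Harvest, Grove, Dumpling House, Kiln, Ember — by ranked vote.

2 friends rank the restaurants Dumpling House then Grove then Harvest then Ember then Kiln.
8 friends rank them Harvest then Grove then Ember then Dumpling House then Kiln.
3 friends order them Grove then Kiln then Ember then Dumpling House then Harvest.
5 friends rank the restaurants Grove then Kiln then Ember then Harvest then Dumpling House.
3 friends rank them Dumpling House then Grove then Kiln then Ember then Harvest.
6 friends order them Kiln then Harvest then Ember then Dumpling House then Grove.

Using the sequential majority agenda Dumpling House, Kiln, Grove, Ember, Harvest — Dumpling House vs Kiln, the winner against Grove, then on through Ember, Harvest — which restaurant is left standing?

Round 1: Dumpling House vs Kiln — 13–14, Kiln advances.
Round 2: Kiln vs Grove — 6–21, Grove advances.
Round 3: Grove vs Ember — 21–6, Grove advances.
Round 4: Grove vs Harvest — 13–14, Harvest advances.
Harvest survives the agenda.

Harvest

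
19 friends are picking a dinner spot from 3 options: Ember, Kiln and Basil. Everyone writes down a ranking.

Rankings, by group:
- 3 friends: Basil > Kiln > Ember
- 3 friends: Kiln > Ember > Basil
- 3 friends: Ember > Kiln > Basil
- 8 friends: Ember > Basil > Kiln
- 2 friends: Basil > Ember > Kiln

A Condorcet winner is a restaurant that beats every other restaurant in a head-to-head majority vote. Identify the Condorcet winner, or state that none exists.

Ember

Pairwise majorities:
Ember vs Kiln: 13 to 6, Ember.
Ember vs Basil: 14 to 5, Ember.
Kiln vs Basil: 6 to 13, Basil.
Only Ember has no losses; Ember is the Condorcet winner.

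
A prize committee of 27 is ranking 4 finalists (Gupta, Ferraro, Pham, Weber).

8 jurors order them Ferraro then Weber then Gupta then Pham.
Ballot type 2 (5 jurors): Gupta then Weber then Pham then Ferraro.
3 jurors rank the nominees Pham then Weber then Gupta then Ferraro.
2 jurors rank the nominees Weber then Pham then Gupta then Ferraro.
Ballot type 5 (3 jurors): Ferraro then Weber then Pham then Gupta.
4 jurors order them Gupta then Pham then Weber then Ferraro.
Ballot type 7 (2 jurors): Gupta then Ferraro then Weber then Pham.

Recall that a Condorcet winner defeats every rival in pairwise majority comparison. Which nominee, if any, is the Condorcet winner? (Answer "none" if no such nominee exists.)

Head-to-head results (27 jurors):
Gupta–Ferraro: Gupta 16–11.
Gupta vs Pham: Gupta, 19–8.
Gupta vs Weber: Weber wins 16–11.
Ferraro vs Pham: Pham wins 14–13.
Ferraro vs Weber: Weber, 14–13.
Pham vs Weber: Weber wins 20–7.
Weber wins every pairwise contest, so Weber is the Condorcet winner.

Weber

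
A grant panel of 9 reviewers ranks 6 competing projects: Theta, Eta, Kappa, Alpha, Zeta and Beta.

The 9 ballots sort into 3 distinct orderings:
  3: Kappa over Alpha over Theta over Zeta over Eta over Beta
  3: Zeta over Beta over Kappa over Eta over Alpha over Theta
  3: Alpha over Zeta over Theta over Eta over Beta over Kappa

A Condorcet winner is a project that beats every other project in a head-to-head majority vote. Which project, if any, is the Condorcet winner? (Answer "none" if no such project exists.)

none

Check each pair by majority over 9 ballots:
Theta vs Eta: Theta wins 6–3.
Theta–Kappa: Kappa 6–3.
Theta–Alpha: Alpha 9–0.
Theta vs Zeta: Zeta wins 6–3.
Theta vs Beta: Theta wins 6–3.
Eta vs Kappa: Kappa, 6–3.
Eta–Alpha: Alpha 6–3.
Eta vs Zeta: Zeta wins 9–0.
Eta vs Beta: Eta, 6–3.
Kappa vs Alpha: Kappa wins 6–3.
Kappa vs Zeta: Zeta wins 6–3.
Kappa vs Beta: Beta wins 6–3.
Alpha vs Zeta: Alpha wins 6–3.
Alpha–Beta: Alpha 6–3.
Zeta–Beta: Zeta 9–0.
No project is unbeaten: Theta loses to Kappa; Eta loses to Theta; Kappa loses to Zeta; Alpha loses to Kappa; Zeta loses to Alpha; Beta loses to Theta. In particular Theta > Beta > Kappa > Theta is a majority cycle — no Condorcet winner exists.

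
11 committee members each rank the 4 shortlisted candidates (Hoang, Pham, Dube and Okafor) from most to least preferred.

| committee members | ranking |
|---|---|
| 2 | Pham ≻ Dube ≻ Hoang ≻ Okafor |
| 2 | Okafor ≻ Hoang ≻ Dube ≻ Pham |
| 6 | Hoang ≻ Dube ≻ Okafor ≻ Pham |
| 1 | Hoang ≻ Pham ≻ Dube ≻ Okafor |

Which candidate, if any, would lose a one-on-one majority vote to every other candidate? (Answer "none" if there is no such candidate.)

Head-to-head results (11 committee members):
Hoang vs Pham: 9 to 2, Hoang.
Hoang–Dube: Hoang 9–2.
Hoang vs Okafor: Hoang preferred on 2+6+1 = 9 ballots; Hoang wins 9–2.
Pham vs Dube: Pham is ranked higher on 2+1 = 3 ballots, Dube on 8. Dube wins 8–3.
Pham vs Okafor: 3 to 8, Okafor.
Dube vs Okafor: Dube preferred on 2+6+1 = 9 ballots; Dube wins 9–2.
Pham loses to every other candidate — it is the Condorcet loser.

Pham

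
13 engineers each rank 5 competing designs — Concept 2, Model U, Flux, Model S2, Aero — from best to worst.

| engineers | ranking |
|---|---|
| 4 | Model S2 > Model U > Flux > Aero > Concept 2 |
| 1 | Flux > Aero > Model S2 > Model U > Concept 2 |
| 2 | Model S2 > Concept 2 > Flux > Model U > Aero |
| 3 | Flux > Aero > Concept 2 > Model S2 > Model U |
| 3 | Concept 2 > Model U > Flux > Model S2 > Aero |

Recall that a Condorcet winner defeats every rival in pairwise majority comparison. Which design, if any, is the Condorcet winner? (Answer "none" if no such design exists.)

none

Pairwise majorities:
Concept 2 vs Model U: Concept 2 is ranked higher on 2+3+3 = 8 ballots, Model U on 5. Concept 2 wins 8–5.
Concept 2 vs Flux: 2+3 = 5 for Concept 2, 8 for Flux — Flux by 8–5.
Concept 2 vs Model S2: Concept 2 is ranked higher on 3+3 = 6 ballots, Model S2 on 7. Model S2 wins 7–6.
Concept 2 vs Aero: 5 to 8, Aero.
Model U vs Flux: 4+3 = 7 for Model U, 6 for Flux — Model U by 7–6.
Model U vs Model S2: Model U preferred on 3 ballots; Model S2 wins 10–3.
Model U vs Aero: 4+2+3 = 9 for Model U, 4 for Aero — Model U by 9–4.
Flux vs Model S2: 1+3+3 = 7 for Flux, 6 for Model S2 — Flux by 7–6.
Flux vs Aero: 13 to 0, Flux.
Model S2 vs Aero: 9 to 4, Model S2.
No design is unbeaten: Concept 2 loses to Flux; Model U loses to Concept 2; Flux loses to Model U; Model S2 loses to Flux; Aero loses to Model U. In particular Concept 2 > Model U > Flux > Concept 2 is a majority cycle — no Condorcet winner exists.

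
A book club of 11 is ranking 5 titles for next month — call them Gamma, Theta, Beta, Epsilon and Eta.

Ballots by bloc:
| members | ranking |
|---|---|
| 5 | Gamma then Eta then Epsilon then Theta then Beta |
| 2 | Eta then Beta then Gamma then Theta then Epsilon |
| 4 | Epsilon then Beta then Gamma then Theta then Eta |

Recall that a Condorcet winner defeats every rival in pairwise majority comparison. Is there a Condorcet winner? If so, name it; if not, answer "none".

Check each pair by majority over 11 ballots:
Gamma vs Theta: Gamma is ranked higher on 5+2+4 = 11 ballots, Theta on 0. Gamma wins 11–0.
Gamma vs Beta: 5 for Gamma, 6 for Beta — Beta by 6–5.
Gamma vs Epsilon: Gamma preferred on 5+2 = 7 ballots; Gamma wins 7–4.
Gamma vs Eta: 5+4 = 9 for Gamma, 2 for Eta — Gamma by 9–2.
Theta vs Beta: 5 to 6, Beta.
Theta vs Epsilon: Theta is ranked higher on 2 ballots, Epsilon on 9. Epsilon wins 9–2.
Theta vs Eta: Theta preferred on 4 ballots; Eta wins 7–4.
Beta vs Epsilon: 2 for Beta, 9 for Epsilon — Epsilon by 9–2.
Beta vs Eta: Beta is ranked higher on 4 ballots, Eta on 7. Eta wins 7–4.
Epsilon vs Eta: Epsilon is ranked higher on 4 ballots, Eta on 7. Eta wins 7–4.
No book is unbeaten: Gamma loses to Beta; Theta loses to Gamma; Beta loses to Epsilon; Epsilon loses to Gamma; Eta loses to Gamma. In particular Gamma > Epsilon > Beta > Gamma is a majority cycle — no Condorcet winner exists.

none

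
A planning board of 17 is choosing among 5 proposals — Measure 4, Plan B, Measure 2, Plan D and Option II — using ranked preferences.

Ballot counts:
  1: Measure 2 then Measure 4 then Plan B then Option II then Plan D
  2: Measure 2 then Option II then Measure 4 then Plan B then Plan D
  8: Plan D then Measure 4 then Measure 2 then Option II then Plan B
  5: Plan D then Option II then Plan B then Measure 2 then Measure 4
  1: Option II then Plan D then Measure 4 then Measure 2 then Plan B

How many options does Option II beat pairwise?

1

Option II against each rival (17 council members):
Option II vs Measure 4: Option II preferred on 2+5+1 = 8 ballots; Measure 4 wins 9–8.
Option II–Plan B: Option II 16–1.
Option II vs Measure 2: Measure 2, 11–6.
Option II vs Plan D: 4 to 13, Plan D.
Option II beats Plan B; loses to Measure 4, Measure 2, Plan D — 1 pairwise win.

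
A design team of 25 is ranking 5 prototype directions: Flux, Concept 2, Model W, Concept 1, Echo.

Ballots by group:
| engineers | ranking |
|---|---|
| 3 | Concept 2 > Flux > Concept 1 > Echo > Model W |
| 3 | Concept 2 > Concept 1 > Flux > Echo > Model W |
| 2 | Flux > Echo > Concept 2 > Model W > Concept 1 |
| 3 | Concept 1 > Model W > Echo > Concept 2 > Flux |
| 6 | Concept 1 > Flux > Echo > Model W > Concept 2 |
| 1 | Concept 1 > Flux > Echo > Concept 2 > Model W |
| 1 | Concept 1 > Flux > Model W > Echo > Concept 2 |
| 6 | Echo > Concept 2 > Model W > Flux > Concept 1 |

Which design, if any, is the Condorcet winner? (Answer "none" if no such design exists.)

Pairwise majorities:
Flux vs Concept 2: Flux preferred on 2+6+1+1 = 10 ballots; Concept 2 wins 15–10.
Flux vs Model W: 16 to 9, Flux.
Flux vs Concept 1: 11 to 14, Concept 1.
Flux vs Echo: 3+3+2+6+1+1 = 16 for Flux, 9 for Echo — Flux by 16–9.
Concept 2 vs Model W: Concept 2 is ranked higher on 3+3+2+1+6 = 15 ballots, Model W on 10. Concept 2 wins 15–10.
Concept 2 vs Concept 1: Concept 2 is ranked higher on 3+3+2+6 = 14 ballots, Concept 1 on 11. Concept 2 wins 14–11.
Concept 2 vs Echo: 3+3 = 6 for Concept 2, 19 for Echo — Echo by 19–6.
Model W vs Concept 1: 8 to 17, Concept 1.
Model W vs Echo: Model W is ranked higher on 3+1 = 4 ballots, Echo on 21. Echo wins 21–4.
Concept 1 vs Echo: 3+3+3+6+1+1 = 17 for Concept 1, 8 for Echo — Concept 1 by 17–8.
No design is unbeaten: Flux loses to Concept 2; Concept 2 loses to Echo; Model W loses to Flux; Concept 1 loses to Concept 2; Echo loses to Flux. In particular Flux → Echo → Concept 2 → Flux is a majority cycle — no Condorcet winner exists.

none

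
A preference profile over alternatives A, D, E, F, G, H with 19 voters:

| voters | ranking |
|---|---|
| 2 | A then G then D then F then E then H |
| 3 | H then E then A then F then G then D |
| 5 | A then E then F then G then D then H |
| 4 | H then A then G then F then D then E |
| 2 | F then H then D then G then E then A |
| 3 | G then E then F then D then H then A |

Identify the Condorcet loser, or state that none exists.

none

Head-to-head results (19 voters):
A–D: A 14–5.
A–E: A 11–8.
A–F: A 14–5.
A vs G: A, 14–5.
A vs H: A is ranked higher on 2+5 = 7 ballots, H on 12. H wins 12–7.
D vs E: E, 11–8.
D vs F: F wins 17–2.
D vs G: 2 to 17, G.
D vs H: D wins 10–9.
E vs F: E preferred on 3+5+3 = 11 ballots; E wins 11–8.
E vs G: G, 11–8.
E vs H: E preferred on 2+5+3 = 10 ballots; E wins 10–9.
F vs G: F, 10–9.
F vs H: F preferred on 2+5+2+3 = 12 ballots; F wins 12–7.
G–H: G 10–9.
Every alternative wins at least one matchup (A beats D; D beats H; E beats D; F beats D; G beats D; H beats A), so there is no Condorcet loser.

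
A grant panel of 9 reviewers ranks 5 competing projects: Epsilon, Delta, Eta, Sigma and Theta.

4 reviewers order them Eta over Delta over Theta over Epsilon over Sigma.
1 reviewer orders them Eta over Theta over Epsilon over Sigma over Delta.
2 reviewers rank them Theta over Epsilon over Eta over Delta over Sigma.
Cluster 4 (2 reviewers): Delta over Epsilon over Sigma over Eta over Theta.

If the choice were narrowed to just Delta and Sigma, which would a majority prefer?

Delta

Ballots ranking Delta above Sigma: 4 + 2 + 2 = 8.
Ballots ranking Sigma above Delta: 9 − 8 = 1.
Delta wins the head-to-head 8–1.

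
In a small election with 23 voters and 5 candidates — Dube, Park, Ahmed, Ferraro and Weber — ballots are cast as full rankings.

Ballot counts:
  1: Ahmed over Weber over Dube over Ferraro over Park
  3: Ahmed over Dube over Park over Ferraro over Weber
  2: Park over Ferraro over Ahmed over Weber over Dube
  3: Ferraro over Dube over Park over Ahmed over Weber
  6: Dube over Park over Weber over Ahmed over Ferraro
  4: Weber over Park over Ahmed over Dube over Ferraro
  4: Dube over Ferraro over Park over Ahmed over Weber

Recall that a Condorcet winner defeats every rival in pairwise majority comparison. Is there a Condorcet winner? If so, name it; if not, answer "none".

Head-to-head results (23 voters):
Dube–Park: Dube 17–6.
Dube vs Ahmed: Dube wins 13–10.
Dube–Ferraro: Dube 18–5.
Dube vs Weber: Dube wins 16–7.
Park vs Ahmed: Park, 19–4.
Park vs Ferraro: Park wins 15–8.
Park vs Weber: Park, 18–5.
Ahmed vs Ferraro: Ahmed wins 14–9.
Ahmed vs Weber: Ahmed wins 13–10.
Ferraro vs Weber: Ferraro, 12–11.
Only Dube has no losses; Dube is the Condorcet winner.

Dube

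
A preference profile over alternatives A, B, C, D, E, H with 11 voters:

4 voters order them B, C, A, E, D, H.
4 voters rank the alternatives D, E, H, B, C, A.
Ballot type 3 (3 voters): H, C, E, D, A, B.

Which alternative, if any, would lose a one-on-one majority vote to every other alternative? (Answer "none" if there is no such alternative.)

Pairwise majorities:
A vs B: B wins 8–3.
A vs C: C, 11–0.
A vs D: A is ranked higher on 4 ballots, D on 7. D wins 7–4.
A vs E: 4 for A, 7 for E — E by 7–4.
A vs H: H wins 7–4.
B vs C: 4+4 = 8 for B, 3 for C — B by 8–3.
B vs D: B preferred on 4 ballots; D wins 7–4.
B vs E: B is ranked higher on 4 ballots, E on 7. E wins 7–4.
B–H: H 7–4.
C vs D: C wins 7–4.
C vs E: 4+3 = 7 for C, 4 for E — C by 7–4.
C vs H: 4 to 7, H.
D vs E: E, 7–4.
D–H: D 8–3.
E vs H: 4+4 = 8 for E, 3 for H — E by 8–3.
A is beaten in every head-to-head and is the Condorcet loser.

A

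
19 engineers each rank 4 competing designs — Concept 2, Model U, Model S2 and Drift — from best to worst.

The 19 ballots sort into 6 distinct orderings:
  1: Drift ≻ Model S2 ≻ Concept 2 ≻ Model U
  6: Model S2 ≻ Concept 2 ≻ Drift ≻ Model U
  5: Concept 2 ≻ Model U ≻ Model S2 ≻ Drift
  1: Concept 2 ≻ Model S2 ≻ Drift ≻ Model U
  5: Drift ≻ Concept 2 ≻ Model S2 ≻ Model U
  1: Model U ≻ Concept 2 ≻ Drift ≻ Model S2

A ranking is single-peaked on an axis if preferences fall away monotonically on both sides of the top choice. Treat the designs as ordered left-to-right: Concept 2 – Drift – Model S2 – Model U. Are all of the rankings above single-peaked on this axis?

Axis positions: Concept 2=1, Drift=2, Model S2=3, Model U=4.
Type 1 (peak Drift at position 2): ranking walks positions 2-3-1-4, expanding outward from the peak — single-peaked.
Type 2: ranking walks positions 3-1-2-4; Concept 2 is ranked above Drift even though Drift lies between Concept 2 and the peak Model S2 on the axis — preferences dip and rise again. Not single-peaked.
Type 3: ranking walks positions 1-4-3-2; Model U is ranked above Drift even though Drift lies between Model U and the peak Concept 2 on the axis — preferences dip and rise again. Not single-peaked.
Type 4: ranking walks positions 1-3-2-4; Model S2 is ranked above Drift even though Drift lies between Model S2 and the peak Concept 2 on the axis — preferences dip and rise again. Not single-peaked.
Type 5 (peak Drift at position 2): ranking walks positions 2-1-3-4, expanding outward from the peak — single-peaked.
Type 6: ranking walks positions 4-1-2-3; Concept 2 is ranked above Model S2 even though Model S2 lies between Concept 2 and the peak Model U on the axis — preferences dip and rise again. Not single-peaked.
Type 2 violates single-peakedness, so the profile is not single-peaked on this axis.

no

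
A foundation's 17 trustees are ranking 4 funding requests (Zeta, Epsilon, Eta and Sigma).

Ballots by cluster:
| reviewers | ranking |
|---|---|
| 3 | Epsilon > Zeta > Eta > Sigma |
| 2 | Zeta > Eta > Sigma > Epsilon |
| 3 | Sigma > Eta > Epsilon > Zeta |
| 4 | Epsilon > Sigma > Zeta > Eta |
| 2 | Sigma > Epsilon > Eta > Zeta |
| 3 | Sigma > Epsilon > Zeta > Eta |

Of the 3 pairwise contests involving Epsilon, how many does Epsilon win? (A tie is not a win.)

Epsilon against each rival (17 reviewers):
Epsilon–Zeta: Epsilon 15–2.
Epsilon vs Eta: Epsilon is ranked higher on 3+4+2+3 = 12 ballots, Eta on 5. Epsilon wins 12–5.
Epsilon vs Sigma: 7 to 10, Sigma.
Epsilon beats Zeta, Eta; loses to Sigma — 2 pairwise wins.

2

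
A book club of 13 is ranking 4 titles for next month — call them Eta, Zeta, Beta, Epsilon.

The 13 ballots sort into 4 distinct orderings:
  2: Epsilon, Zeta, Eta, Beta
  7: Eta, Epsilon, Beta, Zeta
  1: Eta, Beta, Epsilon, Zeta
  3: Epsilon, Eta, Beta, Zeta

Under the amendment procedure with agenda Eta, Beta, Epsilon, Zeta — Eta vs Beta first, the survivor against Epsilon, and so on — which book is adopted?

Round 1: Eta vs Beta — 13–0, Eta advances.
Round 2: Eta vs Epsilon — 8–5, Eta advances.
Round 3: Eta vs Zeta — 11–2, Eta advances.
Eta survives the agenda.

Eta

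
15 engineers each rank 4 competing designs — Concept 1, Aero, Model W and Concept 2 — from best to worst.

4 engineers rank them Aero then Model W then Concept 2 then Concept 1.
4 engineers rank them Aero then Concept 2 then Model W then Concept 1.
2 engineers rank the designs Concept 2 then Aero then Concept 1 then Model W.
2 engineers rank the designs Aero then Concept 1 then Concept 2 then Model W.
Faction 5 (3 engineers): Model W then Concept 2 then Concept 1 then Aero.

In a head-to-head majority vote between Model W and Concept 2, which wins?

Ballots ranking Model W above Concept 2: 4 + 3 = 7.
Ballots ranking Concept 2 above Model W: 15 − 7 = 8.
Concept 2 wins the head-to-head 8–7.

Concept 2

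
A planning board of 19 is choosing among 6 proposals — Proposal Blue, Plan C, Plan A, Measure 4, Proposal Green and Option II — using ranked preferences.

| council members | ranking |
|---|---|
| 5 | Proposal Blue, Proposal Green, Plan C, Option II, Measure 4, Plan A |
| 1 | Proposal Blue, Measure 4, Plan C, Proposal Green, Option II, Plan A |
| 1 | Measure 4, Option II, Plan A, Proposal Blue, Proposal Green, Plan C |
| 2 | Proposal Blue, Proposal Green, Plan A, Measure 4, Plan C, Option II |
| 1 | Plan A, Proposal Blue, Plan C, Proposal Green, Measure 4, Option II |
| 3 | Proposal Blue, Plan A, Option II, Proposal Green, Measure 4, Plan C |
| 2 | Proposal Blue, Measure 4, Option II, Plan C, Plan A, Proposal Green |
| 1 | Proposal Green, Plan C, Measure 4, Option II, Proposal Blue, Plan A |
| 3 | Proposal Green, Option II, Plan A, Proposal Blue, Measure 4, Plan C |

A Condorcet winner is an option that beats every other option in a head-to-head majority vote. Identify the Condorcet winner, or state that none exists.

Proposal Blue

Pairwise majorities:
Proposal Blue vs Plan C: Proposal Blue preferred on 18 ballots; Proposal Blue wins 18–1.
Proposal Blue vs Plan A: 14 to 5, Proposal Blue.
Proposal Blue vs Measure 4: Proposal Blue preferred on 17 ballots; Proposal Blue wins 17–2.
Proposal Blue vs Proposal Green: Proposal Blue preferred on 15 ballots; Proposal Blue wins 15–4.
Proposal Blue vs Option II: 5+1+2+1+3+2 = 14 for Proposal Blue, 5 for Option II — Proposal Blue by 14–5.
Plan C vs Plan A: 9 to 10, Plan A.
Plan C vs Measure 4: Plan C preferred on 5+1+1 = 7 ballots; Measure 4 wins 12–7.
Plan C vs Proposal Green: 4 to 15, Proposal Green.
Plan C vs Option II: 5+1+2+1+1 = 10 for Plan C, 9 for Option II — Plan C by 10–9.
Plan A vs Measure 4: Plan A preferred on 2+1+3+3 = 9 ballots; Measure 4 wins 10–9.
Plan A vs Proposal Green: Plan A preferred on 1+1+3+2 = 7 ballots; Proposal Green wins 12–7.
Plan A vs Option II: 6 to 13, Option II.
Measure 4 vs Proposal Green: Measure 4 is ranked higher on 1+1+2 = 4 ballots, Proposal Green on 15. Proposal Green wins 15–4.
Measure 4 vs Option II: Measure 4 preferred on 1+1+2+1+2+1 = 8 ballots; Option II wins 11–8.
Proposal Green vs Option II: Proposal Green preferred on 5+1+2+1+1+3 = 13 ballots; Proposal Green wins 13–6.
Only Proposal Blue has no losses; Proposal Blue is the Condorcet winner.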